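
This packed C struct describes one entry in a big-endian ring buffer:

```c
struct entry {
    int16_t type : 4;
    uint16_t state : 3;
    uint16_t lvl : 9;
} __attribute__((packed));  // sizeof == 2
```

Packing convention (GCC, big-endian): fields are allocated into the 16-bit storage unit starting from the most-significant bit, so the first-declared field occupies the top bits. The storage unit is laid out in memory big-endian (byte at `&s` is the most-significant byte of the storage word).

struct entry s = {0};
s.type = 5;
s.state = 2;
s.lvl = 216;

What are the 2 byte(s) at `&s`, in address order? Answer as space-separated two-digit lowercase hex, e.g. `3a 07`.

type:4 = 5 → 0x5 << 12 → word 0x5000
state:3 = 2 → 0x2 << 9 → word 0x5400
lvl:9 = 216 → 0xd8 << 0 → word 0x54d8
word = 0x54d8 → big-endian bytes:
  [0]=0x54  [1]=0xd8

54 d8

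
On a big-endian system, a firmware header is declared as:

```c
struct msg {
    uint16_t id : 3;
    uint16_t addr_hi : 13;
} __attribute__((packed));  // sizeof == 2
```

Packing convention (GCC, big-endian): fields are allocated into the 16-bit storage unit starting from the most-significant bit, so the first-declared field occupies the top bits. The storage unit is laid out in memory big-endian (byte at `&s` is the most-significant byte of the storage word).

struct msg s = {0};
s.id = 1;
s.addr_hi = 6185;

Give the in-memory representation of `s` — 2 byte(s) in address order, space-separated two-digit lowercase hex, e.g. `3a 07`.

38 29

[13+:3] id=1 & 0x7 = 0x1; word=0x2000
[0+:13] addr_hi=6185 & 0x1fff = 0x1829; word=0x3829
word = 0x3829 → big-endian bytes:
  [0]=0x38  [1]=0x29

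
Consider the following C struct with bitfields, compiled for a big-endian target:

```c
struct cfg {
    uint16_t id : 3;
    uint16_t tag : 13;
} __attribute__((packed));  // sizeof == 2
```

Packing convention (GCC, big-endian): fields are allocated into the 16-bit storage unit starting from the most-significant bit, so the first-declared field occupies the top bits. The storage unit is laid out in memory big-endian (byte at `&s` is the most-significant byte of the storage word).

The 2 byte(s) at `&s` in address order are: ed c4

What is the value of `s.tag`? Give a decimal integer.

3524

[0]=0xed [1]=0xc4 (big-endian) → word 0xedc4
id [13+:3] = (word>>13) & 0x7 = 7
tag [0+:13] = (word>>0) & 0x1fff = 3524  ←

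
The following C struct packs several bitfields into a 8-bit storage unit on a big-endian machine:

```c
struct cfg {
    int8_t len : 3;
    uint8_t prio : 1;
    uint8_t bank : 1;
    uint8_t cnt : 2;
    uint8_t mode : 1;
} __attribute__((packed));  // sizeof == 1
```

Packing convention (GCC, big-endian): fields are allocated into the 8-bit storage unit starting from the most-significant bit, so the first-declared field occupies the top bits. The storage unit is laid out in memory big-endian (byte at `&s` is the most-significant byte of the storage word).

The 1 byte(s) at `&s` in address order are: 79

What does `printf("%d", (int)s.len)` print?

[0]=0x79 (big-endian) → word 0x79
len [5+:3] = (word>>5) & 0x7 = 3  ←
prio [4+:1] = (word>>4) & 0x1 = 1
bank [3+:1] = (word>>3) & 0x1 = 1
cnt [1+:2] = (word>>1) & 0x3 = 0
mode [0+:1] = (word>>0) & 0x1 = 1
len signed 3b, MSB=0: value = 3

3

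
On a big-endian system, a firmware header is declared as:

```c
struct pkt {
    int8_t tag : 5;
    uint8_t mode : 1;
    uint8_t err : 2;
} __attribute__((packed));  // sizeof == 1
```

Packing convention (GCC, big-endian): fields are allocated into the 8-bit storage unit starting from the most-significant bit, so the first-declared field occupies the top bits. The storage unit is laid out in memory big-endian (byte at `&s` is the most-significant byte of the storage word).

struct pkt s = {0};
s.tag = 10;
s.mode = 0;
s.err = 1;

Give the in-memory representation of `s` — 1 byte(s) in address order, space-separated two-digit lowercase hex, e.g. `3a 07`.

[3+:5] tag=10 & 0x1f = 0xa; word=0x50
[2+:1] mode=0 & 0x1 = 0x0; word=0x50
[0+:2] err=1 & 0x3 = 0x1; word=0x51
word = 0x51 → big-endian bytes:
  [0]=0x51

51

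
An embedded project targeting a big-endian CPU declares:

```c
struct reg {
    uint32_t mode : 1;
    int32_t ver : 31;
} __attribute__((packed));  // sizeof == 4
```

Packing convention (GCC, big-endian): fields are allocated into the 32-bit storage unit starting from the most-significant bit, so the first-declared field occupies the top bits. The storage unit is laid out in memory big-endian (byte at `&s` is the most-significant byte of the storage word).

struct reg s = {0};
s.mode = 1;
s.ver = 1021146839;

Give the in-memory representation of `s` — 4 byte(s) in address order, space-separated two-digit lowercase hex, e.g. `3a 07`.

bc dd 76 d7

mode (1b) val=1 bits=0x1 at bit 31: 0x80000000
ver (31b) val=1021146839 bits=0x3cdd76d7 at bit 0: 0xbcdd76d7
word = 0xbcdd76d7 → big-endian bytes:
  [0]=0xbc  [1]=0xdd  [2]=0x76  [3]=0xd7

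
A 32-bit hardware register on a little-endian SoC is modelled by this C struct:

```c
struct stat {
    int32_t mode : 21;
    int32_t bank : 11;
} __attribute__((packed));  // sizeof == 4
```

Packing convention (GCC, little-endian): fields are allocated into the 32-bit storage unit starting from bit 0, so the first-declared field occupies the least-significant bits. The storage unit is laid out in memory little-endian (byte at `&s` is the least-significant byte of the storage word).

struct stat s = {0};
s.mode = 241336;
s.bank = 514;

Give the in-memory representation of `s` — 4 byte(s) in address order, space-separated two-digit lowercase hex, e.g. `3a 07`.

b8 ae 43 40

mode:21 = 241336 → 0x3aeb8 << 0 → word 0x0003aeb8
bank:11 = 514 → 0x202 << 21 → word 0x4043aeb8
word = 0x4043aeb8 → little-endian bytes:
  [0]=0xb8  [1]=0xae  [2]=0x43  [3]=0x40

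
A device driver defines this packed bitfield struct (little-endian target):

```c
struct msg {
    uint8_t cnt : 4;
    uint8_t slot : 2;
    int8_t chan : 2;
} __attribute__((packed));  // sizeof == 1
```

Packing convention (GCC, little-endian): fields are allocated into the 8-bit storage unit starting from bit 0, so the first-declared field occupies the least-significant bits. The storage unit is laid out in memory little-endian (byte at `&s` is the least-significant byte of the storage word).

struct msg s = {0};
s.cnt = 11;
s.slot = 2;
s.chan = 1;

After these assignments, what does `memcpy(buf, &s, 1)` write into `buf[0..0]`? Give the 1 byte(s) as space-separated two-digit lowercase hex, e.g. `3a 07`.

cnt:4 = 11 → 0xb << 0 → word 0x0b
slot:2 = 2 → 0x2 << 4 → word 0x2b
chan:2 = 1 → 0x1 << 6 → word 0x6b
word = 0x6b → little-endian bytes:
  [0]=0x6b

6b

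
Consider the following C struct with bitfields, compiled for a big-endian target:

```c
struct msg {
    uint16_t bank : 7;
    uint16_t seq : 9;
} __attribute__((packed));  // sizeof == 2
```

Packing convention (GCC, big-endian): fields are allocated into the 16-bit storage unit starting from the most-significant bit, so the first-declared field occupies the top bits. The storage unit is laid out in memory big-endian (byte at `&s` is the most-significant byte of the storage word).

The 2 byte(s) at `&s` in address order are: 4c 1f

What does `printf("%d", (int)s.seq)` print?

[0]=0x4c [1]=0x1f (big-endian) → word 0x4c1f
bank:7 @ bit 9 → (0x4c1f>>9)&0x7f = 0x26
seq:9 @ bit 0 → (0x4c1f>>0)&0x1ff = 0x1f  ←

31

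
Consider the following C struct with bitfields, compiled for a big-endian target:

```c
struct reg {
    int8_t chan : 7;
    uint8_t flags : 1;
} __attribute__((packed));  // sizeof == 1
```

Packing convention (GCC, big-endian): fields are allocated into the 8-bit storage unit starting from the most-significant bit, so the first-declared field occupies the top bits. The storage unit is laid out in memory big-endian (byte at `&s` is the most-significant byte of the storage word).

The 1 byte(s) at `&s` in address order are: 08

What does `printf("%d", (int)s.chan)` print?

[0]=0x08 (big-endian) → word 0x08
chan:7 @ bit 1 → (0x08>>1)&0x7f = 0x4  ←
flags:1 @ bit 0 → (0x08>>0)&0x1 = 0x0
chan signed 7b, MSB=0: value = 4

4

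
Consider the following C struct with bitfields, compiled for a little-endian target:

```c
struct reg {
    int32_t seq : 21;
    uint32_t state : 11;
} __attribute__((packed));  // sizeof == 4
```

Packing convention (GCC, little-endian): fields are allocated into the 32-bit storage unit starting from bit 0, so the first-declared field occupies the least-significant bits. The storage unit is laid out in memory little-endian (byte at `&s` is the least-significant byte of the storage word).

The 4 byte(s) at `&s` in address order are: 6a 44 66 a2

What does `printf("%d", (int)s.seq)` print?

410730

[0]=0x6a [1]=0x44 [2]=0x66 [3]=0xa2 (little-endian) → word 0xa266446a
seq [0+:21] = (word>>0) & 0x1fffff = 410730  ←
state [21+:11] = (word>>21) & 0x7ff = 1299
seq signed 21b, MSB=0: value = 410730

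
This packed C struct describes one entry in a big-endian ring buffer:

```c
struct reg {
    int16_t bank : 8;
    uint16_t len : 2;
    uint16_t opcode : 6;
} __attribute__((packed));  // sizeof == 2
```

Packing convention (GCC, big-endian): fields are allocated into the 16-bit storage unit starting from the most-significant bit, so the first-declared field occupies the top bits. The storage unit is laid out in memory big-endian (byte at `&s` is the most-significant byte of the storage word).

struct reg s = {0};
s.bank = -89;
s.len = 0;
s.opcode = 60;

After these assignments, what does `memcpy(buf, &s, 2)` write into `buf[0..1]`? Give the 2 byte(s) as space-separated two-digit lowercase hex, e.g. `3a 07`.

a7 3c

[8+:8] bank=-89 & 0xff = 0xa7; word=0xa700
[6+:2] len=0 & 0x3 = 0x0; word=0xa700
[0+:6] opcode=60 & 0x3f = 0x3c; word=0xa73c
word = 0xa73c → big-endian bytes:
  [0]=0xa7  [1]=0x3c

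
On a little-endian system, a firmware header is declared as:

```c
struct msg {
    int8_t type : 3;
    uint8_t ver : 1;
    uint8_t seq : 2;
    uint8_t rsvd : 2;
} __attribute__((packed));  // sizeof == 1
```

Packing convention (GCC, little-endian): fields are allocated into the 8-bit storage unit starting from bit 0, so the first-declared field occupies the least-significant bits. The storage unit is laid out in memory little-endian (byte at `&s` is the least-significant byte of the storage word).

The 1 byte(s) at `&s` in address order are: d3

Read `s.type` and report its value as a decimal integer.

[0]=0xd3 (little-endian) → word 0xd3
type:3 @ bit 0 → (0xd3>>0)&0x7 = 0x3  ←
ver:1 @ bit 3 → (0xd3>>3)&0x1 = 0x0
seq:2 @ bit 4 → (0xd3>>4)&0x3 = 0x1
rsvd:2 @ bit 6 → (0xd3>>6)&0x3 = 0x3
type signed 3b, MSB=0: value = 3

3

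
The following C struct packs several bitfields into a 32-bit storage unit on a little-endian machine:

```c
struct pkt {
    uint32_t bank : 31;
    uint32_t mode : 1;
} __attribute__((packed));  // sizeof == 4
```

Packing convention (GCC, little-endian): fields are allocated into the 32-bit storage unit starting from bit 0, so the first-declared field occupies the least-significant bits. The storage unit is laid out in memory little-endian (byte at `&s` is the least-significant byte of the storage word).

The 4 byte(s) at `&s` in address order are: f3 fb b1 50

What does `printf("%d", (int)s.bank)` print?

[0]=0xf3 [1]=0xfb [2]=0xb1 [3]=0x50 (little-endian) → word 0x50b1fbf3
bank [0+:31] = (word>>0) & 0x7fffffff = 1353841651  ←
mode [31+:1] = (word>>31) & 0x1 = 0

1353841651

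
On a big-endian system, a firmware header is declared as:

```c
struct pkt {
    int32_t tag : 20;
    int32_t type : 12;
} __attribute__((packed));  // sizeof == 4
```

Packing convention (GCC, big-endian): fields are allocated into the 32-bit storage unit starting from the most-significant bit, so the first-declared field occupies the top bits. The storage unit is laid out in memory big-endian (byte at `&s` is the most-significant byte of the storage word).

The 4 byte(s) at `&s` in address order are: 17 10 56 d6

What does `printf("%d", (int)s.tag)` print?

94469

[0]=0x17 [1]=0x10 [2]=0x56 [3]=0xd6 (big-endian) → word 0x171056d6
tag:20 @ bit 12 → (0x171056d6>>12)&0xfffff = 0x17105  ←
type:12 @ bit 0 → (0x171056d6>>0)&0xfff = 0x6d6
tag signed 20b, MSB=0: value = 94469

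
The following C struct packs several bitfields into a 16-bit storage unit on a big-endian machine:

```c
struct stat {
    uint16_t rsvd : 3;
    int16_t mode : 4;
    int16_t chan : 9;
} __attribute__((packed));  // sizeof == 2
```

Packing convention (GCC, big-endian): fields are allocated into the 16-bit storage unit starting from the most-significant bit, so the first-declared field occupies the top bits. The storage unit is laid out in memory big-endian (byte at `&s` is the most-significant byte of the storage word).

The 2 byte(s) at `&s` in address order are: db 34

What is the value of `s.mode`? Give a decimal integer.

[0]=0xdb [1]=0x34 (big-endian) → word 0xdb34
rsvd:3 @ bit 13 → (0xdb34>>13)&0x7 = 0x6
mode:4 @ bit 9 → (0xdb34>>9)&0xf = 0xd  ←
chan:9 @ bit 0 → (0xdb34>>0)&0x1ff = 0x134
mode signed 4b, MSB=1: 13 - 16 = -3

-3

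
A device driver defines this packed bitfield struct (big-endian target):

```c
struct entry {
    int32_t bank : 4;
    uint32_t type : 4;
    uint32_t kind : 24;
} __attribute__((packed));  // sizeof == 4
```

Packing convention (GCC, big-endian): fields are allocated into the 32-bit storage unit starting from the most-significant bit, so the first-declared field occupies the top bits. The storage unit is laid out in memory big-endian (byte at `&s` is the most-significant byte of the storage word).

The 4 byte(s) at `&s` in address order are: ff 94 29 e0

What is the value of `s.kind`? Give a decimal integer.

[0]=0xff [1]=0x94 [2]=0x29 [3]=0xe0 (big-endian) → word 0xff9429e0
bank:4 @ bit 28 → (0xff9429e0>>28)&0xf = 0xf
type:4 @ bit 24 → (0xff9429e0>>24)&0xf = 0xf
kind:24 @ bit 0 → (0xff9429e0>>0)&0xffffff = 0x9429e0  ←

9710048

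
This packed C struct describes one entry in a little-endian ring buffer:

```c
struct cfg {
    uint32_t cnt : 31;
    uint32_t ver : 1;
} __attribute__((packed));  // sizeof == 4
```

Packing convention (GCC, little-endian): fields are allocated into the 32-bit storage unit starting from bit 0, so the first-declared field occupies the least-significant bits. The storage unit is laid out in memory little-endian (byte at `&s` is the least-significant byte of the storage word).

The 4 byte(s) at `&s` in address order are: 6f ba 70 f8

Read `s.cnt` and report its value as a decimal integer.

[0]=0x6f [1]=0xba [2]=0x70 [3]=0xf8 (little-endian) → word 0xf870ba6f
cnt [0+:31] = (word>>0) & 0x7fffffff = 2020653679  ←
ver [31+:1] = (word>>31) & 0x1 = 1

2020653679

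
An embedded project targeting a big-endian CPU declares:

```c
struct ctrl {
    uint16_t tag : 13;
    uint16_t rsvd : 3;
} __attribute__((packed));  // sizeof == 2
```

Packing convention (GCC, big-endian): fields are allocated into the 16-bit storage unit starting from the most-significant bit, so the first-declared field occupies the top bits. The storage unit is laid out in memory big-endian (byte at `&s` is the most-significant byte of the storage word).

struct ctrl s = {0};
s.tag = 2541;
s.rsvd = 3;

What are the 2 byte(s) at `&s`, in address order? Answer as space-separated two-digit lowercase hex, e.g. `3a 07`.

4f 6b

tag:13 = 2541 → 0x9ed << 3 → word 0x4f68
rsvd:3 = 3 → 0x3 << 0 → word 0x4f6b
word = 0x4f6b → big-endian bytes:
  [0]=0x4f  [1]=0x6b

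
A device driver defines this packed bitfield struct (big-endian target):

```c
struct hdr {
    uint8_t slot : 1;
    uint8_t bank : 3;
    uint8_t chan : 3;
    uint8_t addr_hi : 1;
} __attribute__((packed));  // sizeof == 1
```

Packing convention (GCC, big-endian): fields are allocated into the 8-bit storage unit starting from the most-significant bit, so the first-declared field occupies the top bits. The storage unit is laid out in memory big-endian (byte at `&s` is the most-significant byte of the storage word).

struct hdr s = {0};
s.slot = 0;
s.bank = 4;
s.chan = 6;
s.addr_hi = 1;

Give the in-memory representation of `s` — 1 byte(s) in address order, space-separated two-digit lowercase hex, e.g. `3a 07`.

4d

slot (1b) val=0 bits=0x0 at bit 7: 0x00
bank (3b) val=4 bits=0x4 at bit 4: 0x40
chan (3b) val=6 bits=0x6 at bit 1: 0x4c
addr_hi (1b) val=1 bits=0x1 at bit 0: 0x4d
word = 0x4d → big-endian bytes:
  [0]=0x4d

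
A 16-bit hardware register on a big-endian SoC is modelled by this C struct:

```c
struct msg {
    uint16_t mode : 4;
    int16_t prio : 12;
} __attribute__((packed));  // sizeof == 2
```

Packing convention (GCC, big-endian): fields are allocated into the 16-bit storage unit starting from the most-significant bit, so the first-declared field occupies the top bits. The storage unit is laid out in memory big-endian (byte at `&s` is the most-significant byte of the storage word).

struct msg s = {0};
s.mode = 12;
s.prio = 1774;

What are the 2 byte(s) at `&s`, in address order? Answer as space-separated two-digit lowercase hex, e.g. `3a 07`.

mode (4b) val=12 bits=0xc at bit 12: 0xc000
prio (12b) val=1774 bits=0x6ee at bit 0: 0xc6ee
word = 0xc6ee → big-endian bytes:
  [0]=0xc6  [1]=0xee

c6 ee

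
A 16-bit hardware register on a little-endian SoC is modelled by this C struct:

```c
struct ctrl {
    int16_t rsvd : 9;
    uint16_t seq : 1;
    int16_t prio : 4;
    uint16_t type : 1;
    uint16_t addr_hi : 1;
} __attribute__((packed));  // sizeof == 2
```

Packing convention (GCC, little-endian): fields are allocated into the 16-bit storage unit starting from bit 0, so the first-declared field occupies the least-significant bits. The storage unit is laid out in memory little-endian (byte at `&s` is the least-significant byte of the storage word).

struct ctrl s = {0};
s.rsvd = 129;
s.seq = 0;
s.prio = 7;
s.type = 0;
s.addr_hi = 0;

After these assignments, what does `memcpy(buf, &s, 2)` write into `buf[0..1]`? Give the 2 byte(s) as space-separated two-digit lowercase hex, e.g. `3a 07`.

81 1c

rsvd:9 = 129 → 0x81 << 0 → word 0x0081
seq:1 = 0 → 0x0 << 9 → word 0x0081
prio:4 = 7 → 0x7 << 10 → word 0x1c81
type:1 = 0 → 0x0 << 14 → word 0x1c81
addr_hi:1 = 0 → 0x0 << 15 → word 0x1c81
word = 0x1c81 → little-endian bytes:
  [0]=0x81  [1]=0x1c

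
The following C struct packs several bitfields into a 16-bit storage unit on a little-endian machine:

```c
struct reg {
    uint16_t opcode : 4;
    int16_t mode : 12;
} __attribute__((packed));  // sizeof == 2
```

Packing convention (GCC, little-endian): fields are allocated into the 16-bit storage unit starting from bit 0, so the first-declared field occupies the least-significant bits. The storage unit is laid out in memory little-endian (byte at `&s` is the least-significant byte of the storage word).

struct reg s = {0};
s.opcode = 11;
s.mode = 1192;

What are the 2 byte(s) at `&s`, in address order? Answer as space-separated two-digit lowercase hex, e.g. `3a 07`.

opcode:4 = 11 → 0xb << 0 → word 0x000b
mode:12 = 1192 → 0x4a8 << 4 → word 0x4a8b
word = 0x4a8b → little-endian bytes:
  [0]=0x8b  [1]=0x4a

8b 4a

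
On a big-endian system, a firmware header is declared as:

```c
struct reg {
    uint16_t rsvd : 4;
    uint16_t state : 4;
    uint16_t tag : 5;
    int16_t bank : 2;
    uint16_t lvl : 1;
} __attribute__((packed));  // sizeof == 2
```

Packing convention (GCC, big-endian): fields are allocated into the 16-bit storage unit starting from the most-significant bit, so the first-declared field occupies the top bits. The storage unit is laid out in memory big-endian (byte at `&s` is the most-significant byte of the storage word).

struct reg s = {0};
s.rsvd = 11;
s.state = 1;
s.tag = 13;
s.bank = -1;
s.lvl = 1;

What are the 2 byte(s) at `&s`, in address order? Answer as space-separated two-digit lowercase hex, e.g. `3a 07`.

b1 6f

[12+:4] rsvd=11 & 0xf = 0xb; word=0xb000
[8+:4] state=1 & 0xf = 0x1; word=0xb100
[3+:5] tag=13 & 0x1f = 0xd; word=0xb168
[1+:2] bank=-1 & 0x3 = 0x3; word=0xb16e
[0+:1] lvl=1 & 0x1 = 0x1; word=0xb16f
word = 0xb16f → big-endian bytes:
  [0]=0xb1  [1]=0x6f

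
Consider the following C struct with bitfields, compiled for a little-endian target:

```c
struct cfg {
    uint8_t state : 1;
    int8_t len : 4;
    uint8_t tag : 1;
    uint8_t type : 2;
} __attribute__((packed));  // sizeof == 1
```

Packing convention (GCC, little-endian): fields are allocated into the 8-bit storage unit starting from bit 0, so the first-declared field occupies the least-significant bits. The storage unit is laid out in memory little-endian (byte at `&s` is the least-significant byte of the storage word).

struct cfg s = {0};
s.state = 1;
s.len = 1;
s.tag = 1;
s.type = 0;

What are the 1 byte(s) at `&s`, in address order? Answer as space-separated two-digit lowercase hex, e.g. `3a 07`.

23

state (1b) val=1 bits=0x1 at bit 0: 0x01
len (4b) val=1 bits=0x1 at bit 1: 0x03
tag (1b) val=1 bits=0x1 at bit 5: 0x23
type (2b) val=0 bits=0x0 at bit 6: 0x23
word = 0x23 → little-endian bytes:
  [0]=0x23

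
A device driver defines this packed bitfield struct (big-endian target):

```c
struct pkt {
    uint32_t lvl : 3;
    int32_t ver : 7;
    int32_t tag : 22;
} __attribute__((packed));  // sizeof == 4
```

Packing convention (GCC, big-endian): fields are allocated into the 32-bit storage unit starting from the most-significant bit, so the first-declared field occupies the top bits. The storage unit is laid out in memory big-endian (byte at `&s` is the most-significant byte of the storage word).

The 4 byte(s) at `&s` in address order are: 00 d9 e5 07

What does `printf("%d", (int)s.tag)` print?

1697031

[0]=0x00 [1]=0xd9 [2]=0xe5 [3]=0x07 (big-endian) → word 0x00d9e507
lvl [29+:3] = (word>>29) & 0x7 = 0
ver [22+:7] = (word>>22) & 0x7f = 3
tag [0+:22] = (word>>0) & 0x3fffff = 1697031  ←
tag signed 22b, MSB=0: value = 1697031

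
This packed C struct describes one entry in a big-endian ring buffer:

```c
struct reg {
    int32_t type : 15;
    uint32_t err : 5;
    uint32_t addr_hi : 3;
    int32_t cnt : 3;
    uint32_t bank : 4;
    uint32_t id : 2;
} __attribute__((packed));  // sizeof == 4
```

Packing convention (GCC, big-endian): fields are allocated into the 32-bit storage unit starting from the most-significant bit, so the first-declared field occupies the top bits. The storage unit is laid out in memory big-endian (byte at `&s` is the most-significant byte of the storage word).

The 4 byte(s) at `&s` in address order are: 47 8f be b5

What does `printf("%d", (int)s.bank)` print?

[0]=0x47 [1]=0x8f [2]=0xbe [3]=0xb5 (big-endian) → word 0x478fbeb5
type [17+:15] = (word>>17) & 0x7fff = 9159
err [12+:5] = (word>>12) & 0x1f = 27
addr_hi [9+:3] = (word>>9) & 0x7 = 7
cnt [6+:3] = (word>>6) & 0x7 = 2
bank [2+:4] = (word>>2) & 0xf = 13  ←
id [0+:2] = (word>>0) & 0x3 = 1

13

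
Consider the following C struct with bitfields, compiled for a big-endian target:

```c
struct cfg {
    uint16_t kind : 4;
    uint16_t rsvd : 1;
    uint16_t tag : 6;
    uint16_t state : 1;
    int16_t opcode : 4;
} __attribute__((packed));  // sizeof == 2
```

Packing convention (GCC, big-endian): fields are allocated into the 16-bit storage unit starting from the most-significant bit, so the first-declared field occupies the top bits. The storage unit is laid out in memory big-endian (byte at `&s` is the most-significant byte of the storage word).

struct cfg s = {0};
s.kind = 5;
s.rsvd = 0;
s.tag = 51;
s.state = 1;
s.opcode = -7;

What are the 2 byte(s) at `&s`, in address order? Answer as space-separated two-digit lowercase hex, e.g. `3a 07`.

56 79

kind (4b) val=5 bits=0x5 at bit 12: 0x5000
rsvd (1b) val=0 bits=0x0 at bit 11: 0x5000
tag (6b) val=51 bits=0x33 at bit 5: 0x5660
state (1b) val=1 bits=0x1 at bit 4: 0x5670
opcode (4b) val=-7 bits=0x9 at bit 0: 0x5679
word = 0x5679 → big-endian bytes:
  [0]=0x56  [1]=0x79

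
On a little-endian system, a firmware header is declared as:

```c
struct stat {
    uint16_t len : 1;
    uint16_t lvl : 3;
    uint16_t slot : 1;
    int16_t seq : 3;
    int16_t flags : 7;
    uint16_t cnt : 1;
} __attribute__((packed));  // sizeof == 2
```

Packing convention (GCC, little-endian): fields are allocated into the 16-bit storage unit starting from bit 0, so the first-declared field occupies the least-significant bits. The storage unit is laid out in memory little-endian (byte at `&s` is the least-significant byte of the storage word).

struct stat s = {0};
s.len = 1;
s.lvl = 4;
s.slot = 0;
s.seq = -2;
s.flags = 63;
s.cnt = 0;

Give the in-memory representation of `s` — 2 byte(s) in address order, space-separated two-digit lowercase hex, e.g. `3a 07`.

c9 3f

[0+:1] len=1 & 0x1 = 0x1; word=0x0001
[1+:3] lvl=4 & 0x7 = 0x4; word=0x0009
[4+:1] slot=0 & 0x1 = 0x0; word=0x0009
[5+:3] seq=-2 & 0x7 = 0x6; word=0x00c9
[8+:7] flags=63 & 0x7f = 0x3f; word=0x3fc9
[15+:1] cnt=0 & 0x1 = 0x0; word=0x3fc9
word = 0x3fc9 → little-endian bytes:
  [0]=0xc9  [1]=0x3f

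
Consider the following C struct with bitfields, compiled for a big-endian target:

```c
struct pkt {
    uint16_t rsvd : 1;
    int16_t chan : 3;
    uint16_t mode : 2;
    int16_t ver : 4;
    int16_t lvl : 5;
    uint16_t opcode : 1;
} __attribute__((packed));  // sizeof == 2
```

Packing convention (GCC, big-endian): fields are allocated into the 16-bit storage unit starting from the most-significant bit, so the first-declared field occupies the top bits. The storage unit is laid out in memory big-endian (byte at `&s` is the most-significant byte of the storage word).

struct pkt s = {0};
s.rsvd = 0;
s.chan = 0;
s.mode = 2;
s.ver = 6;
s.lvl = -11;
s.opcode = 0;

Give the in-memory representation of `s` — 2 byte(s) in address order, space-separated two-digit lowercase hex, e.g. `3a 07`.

rsvd:1 = 0 → 0x0 << 15 → word 0x0000
chan:3 = 0 → 0x0 << 12 → word 0x0000
mode:2 = 2 → 0x2 << 10 → word 0x0800
ver:4 = 6 → 0x6 << 6 → word 0x0980
lvl:5 = -11 → 0x15 << 1 → word 0x09aa
opcode:1 = 0 → 0x0 << 0 → word 0x09aa
word = 0x09aa → big-endian bytes:
  [0]=0x09  [1]=0xaa

09 aa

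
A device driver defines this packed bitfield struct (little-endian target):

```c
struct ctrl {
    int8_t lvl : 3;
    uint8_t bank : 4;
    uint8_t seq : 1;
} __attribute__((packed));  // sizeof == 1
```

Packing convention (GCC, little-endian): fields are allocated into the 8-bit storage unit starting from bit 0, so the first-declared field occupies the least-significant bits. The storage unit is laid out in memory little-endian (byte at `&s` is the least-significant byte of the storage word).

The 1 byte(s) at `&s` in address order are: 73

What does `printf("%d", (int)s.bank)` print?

[0]=0x73 (little-endian) → word 0x73
lvl [0+:3] = (word>>0) & 0x7 = 3
bank [3+:4] = (word>>3) & 0xf = 14  ←
seq [7+:1] = (word>>7) & 0x1 = 0

14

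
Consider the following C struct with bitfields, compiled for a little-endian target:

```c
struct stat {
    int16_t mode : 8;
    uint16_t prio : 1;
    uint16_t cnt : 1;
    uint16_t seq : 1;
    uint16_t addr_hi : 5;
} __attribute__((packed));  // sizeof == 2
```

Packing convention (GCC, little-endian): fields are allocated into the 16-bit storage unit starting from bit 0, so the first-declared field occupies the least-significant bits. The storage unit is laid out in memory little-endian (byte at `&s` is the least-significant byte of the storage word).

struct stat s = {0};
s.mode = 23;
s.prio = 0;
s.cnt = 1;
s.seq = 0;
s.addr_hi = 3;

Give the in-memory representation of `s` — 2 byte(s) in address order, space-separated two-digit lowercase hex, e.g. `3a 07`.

17 1a

mode (8b) val=23 bits=0x17 at bit 0: 0x0017
prio (1b) val=0 bits=0x0 at bit 8: 0x0017
cnt (1b) val=1 bits=0x1 at bit 9: 0x0217
seq (1b) val=0 bits=0x0 at bit 10: 0x0217
addr_hi (5b) val=3 bits=0x3 at bit 11: 0x1a17
word = 0x1a17 → little-endian bytes:
  [0]=0x17  [1]=0x1a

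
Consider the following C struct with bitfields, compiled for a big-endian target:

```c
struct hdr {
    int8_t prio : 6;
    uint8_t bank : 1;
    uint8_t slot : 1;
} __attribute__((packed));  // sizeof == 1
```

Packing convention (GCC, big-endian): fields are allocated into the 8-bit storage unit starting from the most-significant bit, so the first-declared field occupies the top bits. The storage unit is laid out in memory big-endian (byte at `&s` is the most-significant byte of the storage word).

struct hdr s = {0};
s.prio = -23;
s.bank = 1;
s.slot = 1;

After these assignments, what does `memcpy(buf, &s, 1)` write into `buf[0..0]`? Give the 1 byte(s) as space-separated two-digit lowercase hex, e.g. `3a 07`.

prio:6 = -23 → 0x29 << 2 → word 0xa4
bank:1 = 1 → 0x1 << 1 → word 0xa6
slot:1 = 1 → 0x1 << 0 → word 0xa7
word = 0xa7 → big-endian bytes:
  [0]=0xa7

a7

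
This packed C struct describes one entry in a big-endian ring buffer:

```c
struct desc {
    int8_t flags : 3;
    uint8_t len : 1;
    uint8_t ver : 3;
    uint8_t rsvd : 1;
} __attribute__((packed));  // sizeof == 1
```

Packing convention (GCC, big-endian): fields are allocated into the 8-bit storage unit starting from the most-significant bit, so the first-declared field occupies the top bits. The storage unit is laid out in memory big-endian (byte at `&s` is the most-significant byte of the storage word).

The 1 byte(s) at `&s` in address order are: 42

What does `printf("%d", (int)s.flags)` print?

2

[0]=0x42 (big-endian) → word 0x42
flags [5+:3] = (word>>5) & 0x7 = 2  ←
len [4+:1] = (word>>4) & 0x1 = 0
ver [1+:3] = (word>>1) & 0x7 = 1
rsvd [0+:1] = (word>>0) & 0x1 = 0
flags signed 3b, MSB=0: value = 2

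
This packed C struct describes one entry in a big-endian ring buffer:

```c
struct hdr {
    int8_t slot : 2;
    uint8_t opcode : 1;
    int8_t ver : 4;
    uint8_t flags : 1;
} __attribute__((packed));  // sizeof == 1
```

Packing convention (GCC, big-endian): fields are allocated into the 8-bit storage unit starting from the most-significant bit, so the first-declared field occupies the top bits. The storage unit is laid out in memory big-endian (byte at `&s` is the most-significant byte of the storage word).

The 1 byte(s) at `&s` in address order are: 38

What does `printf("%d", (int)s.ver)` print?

[0]=0x38 (big-endian) → word 0x38
slot [6+:2] = (word>>6) & 0x3 = 0
opcode [5+:1] = (word>>5) & 0x1 = 1
ver [1+:4] = (word>>1) & 0xf = 12  ←
flags [0+:1] = (word>>0) & 0x1 = 0
ver signed 4b, MSB=1: 12 - 16 = -4

-4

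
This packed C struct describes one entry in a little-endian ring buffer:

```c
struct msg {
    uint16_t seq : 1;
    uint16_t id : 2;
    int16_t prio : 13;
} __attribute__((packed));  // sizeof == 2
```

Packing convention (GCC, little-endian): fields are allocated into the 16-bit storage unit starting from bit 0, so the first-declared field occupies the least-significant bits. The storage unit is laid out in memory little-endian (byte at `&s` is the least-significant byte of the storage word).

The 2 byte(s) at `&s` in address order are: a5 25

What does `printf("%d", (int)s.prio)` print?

1204

[0]=0xa5 [1]=0x25 (little-endian) → word 0x25a5
seq [0+:1] = (word>>0) & 0x1 = 1
id [1+:2] = (word>>1) & 0x3 = 2
prio [3+:13] = (word>>3) & 0x1fff = 1204  ←
prio signed 13b, MSB=0: value = 1204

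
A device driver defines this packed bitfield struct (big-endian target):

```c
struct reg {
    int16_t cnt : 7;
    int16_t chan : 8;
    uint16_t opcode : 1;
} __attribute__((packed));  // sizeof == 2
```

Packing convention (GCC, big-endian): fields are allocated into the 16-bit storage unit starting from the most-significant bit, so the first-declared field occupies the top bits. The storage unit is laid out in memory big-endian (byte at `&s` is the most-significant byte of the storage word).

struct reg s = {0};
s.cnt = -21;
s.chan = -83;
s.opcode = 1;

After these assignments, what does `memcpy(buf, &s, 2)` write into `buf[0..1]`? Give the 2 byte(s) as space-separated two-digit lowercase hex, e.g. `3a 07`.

[9+:7] cnt=-21 & 0x7f = 0x6b; word=0xd600
[1+:8] chan=-83 & 0xff = 0xad; word=0xd75a
[0+:1] opcode=1 & 0x1 = 0x1; word=0xd75b
word = 0xd75b → big-endian bytes:
  [0]=0xd7  [1]=0x5b

d7 5b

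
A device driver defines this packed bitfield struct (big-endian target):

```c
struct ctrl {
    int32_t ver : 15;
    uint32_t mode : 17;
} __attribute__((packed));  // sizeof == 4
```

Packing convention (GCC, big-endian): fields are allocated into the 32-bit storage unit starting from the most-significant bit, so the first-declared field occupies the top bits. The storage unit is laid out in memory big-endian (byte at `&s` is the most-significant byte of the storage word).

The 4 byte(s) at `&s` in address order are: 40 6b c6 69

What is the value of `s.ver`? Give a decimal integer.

8245

[0]=0x40 [1]=0x6b [2]=0xc6 [3]=0x69 (big-endian) → word 0x406bc669
ver:15 @ bit 17 → (0x406bc669>>17)&0x7fff = 0x2035  ←
mode:17 @ bit 0 → (0x406bc669>>0)&0x1ffff = 0x1c669
ver signed 15b, MSB=0: value = 8245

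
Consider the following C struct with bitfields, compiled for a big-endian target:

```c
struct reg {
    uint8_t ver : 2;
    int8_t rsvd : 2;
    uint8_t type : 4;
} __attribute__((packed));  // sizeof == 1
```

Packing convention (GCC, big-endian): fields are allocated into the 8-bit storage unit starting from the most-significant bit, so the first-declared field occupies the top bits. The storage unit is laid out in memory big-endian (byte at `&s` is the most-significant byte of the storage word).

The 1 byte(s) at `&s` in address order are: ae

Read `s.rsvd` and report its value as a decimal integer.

-2

[0]=0xae (big-endian) → word 0xae
ver [6+:2] = (word>>6) & 0x3 = 2
rsvd [4+:2] = (word>>4) & 0x3 = 2  ←
type [0+:4] = (word>>0) & 0xf = 14
rsvd signed 2b, MSB=1: 2 - 4 = -2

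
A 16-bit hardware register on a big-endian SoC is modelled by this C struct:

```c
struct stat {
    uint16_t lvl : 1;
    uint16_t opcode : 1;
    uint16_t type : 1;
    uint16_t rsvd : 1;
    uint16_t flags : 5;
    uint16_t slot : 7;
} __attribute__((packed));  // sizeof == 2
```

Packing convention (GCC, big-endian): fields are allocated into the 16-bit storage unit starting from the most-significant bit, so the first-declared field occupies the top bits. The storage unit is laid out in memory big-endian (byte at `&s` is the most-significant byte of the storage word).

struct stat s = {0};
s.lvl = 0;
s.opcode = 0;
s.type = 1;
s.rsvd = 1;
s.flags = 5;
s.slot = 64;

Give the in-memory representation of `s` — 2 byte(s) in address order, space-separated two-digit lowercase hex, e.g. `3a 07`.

lvl:1 = 0 → 0x0 << 15 → word 0x0000
opcode:1 = 0 → 0x0 << 14 → word 0x0000
type:1 = 1 → 0x1 << 13 → word 0x2000
rsvd:1 = 1 → 0x1 << 12 → word 0x3000
flags:5 = 5 → 0x5 << 7 → word 0x3280
slot:7 = 64 → 0x40 << 0 → word 0x32c0
word = 0x32c0 → big-endian bytes:
  [0]=0x32  [1]=0xc0

32 c0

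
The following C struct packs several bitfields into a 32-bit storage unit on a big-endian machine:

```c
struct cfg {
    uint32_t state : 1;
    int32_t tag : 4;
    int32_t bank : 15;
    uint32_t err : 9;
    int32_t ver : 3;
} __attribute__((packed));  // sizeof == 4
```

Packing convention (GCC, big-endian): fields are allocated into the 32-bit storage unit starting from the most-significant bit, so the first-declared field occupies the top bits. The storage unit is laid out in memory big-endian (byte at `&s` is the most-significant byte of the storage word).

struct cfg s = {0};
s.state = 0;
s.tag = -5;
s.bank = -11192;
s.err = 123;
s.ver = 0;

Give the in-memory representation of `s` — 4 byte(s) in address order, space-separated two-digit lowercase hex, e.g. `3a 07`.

state (1b) val=0 bits=0x0 at bit 31: 0x00000000
tag (4b) val=-5 bits=0xb at bit 27: 0x58000000
bank (15b) val=-11192 bits=0x5448 at bit 12: 0x5d448000
err (9b) val=123 bits=0x7b at bit 3: 0x5d4483d8
ver (3b) val=0 bits=0x0 at bit 0: 0x5d4483d8
word = 0x5d4483d8 → big-endian bytes:
  [0]=0x5d  [1]=0x44  [2]=0x83  [3]=0xd8

5d 44 83 d8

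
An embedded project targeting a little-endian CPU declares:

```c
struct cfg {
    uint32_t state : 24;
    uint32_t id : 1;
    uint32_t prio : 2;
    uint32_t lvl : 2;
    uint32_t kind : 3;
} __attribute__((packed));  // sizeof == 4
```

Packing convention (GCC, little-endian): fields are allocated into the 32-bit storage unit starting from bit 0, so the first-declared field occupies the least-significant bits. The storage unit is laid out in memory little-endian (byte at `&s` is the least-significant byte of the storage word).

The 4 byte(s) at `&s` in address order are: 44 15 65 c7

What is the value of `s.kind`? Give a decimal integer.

[0]=0x44 [1]=0x15 [2]=0x65 [3]=0xc7 (little-endian) → word 0xc7651544
state [0+:24] = (word>>0) & 0xffffff = 6624580
id [24+:1] = (word>>24) & 0x1 = 1
prio [25+:2] = (word>>25) & 0x3 = 3
lvl [27+:2] = (word>>27) & 0x3 = 0
kind [29+:3] = (word>>29) & 0x7 = 6  ←

6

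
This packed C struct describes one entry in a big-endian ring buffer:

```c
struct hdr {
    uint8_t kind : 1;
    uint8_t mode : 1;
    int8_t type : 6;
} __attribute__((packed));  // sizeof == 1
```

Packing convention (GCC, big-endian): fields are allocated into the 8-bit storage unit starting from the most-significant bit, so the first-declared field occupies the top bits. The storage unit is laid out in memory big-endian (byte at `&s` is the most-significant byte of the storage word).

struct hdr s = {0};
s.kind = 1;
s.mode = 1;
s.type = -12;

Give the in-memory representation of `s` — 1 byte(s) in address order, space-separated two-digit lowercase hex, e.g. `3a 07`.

kind (1b) val=1 bits=0x1 at bit 7: 0x80
mode (1b) val=1 bits=0x1 at bit 6: 0xc0
type (6b) val=-12 bits=0x34 at bit 0: 0xf4
word = 0xf4 → big-endian bytes:
  [0]=0xf4

f4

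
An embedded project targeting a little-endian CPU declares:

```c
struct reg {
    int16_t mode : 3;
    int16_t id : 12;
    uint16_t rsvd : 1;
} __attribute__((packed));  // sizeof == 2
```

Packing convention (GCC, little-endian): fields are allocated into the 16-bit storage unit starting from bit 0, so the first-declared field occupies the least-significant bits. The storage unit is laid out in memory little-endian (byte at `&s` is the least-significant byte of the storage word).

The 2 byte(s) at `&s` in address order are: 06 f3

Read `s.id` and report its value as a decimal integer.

-416

[0]=0x06 [1]=0xf3 (little-endian) → word 0xf306
mode [0+:3] = (word>>0) & 0x7 = 6
id [3+:12] = (word>>3) & 0xfff = 3680  ←
rsvd [15+:1] = (word>>15) & 0x1 = 1
id signed 12b, MSB=1: 3680 - 4096 = -416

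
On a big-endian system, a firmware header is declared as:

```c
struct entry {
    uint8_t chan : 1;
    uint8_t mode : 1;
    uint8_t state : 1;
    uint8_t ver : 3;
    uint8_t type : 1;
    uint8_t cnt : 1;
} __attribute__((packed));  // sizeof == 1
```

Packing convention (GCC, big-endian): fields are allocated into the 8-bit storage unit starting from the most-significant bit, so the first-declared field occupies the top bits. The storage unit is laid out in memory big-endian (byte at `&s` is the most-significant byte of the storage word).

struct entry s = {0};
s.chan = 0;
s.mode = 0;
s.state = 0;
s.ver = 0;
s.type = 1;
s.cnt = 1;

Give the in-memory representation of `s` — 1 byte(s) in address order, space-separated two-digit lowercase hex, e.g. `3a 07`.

03

chan:1 = 0 → 0x0 << 7 → word 0x00
mode:1 = 0 → 0x0 << 6 → word 0x00
state:1 = 0 → 0x0 << 5 → word 0x00
ver:3 = 0 → 0x0 << 2 → word 0x00
type:1 = 1 → 0x1 << 1 → word 0x02
cnt:1 = 1 → 0x1 << 0 → word 0x03
word = 0x03 → big-endian bytes:
  [0]=0x03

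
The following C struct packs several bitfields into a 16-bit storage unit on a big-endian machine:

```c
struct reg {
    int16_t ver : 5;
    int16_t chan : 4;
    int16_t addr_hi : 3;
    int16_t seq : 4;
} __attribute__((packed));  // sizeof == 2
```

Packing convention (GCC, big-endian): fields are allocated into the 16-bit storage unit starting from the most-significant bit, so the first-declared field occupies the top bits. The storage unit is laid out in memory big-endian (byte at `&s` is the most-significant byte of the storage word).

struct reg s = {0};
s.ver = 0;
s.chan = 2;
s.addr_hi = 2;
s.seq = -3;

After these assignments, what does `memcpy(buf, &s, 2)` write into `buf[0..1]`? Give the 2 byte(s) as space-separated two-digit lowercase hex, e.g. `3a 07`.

01 2d

[11+:5] ver=0 & 0x1f = 0x0; word=0x0000
[7+:4] chan=2 & 0xf = 0x2; word=0x0100
[4+:3] addr_hi=2 & 0x7 = 0x2; word=0x0120
[0+:4] seq=-3 & 0xf = 0xd; word=0x012d
word = 0x012d → big-endian bytes:
  [0]=0x01  [1]=0x2d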